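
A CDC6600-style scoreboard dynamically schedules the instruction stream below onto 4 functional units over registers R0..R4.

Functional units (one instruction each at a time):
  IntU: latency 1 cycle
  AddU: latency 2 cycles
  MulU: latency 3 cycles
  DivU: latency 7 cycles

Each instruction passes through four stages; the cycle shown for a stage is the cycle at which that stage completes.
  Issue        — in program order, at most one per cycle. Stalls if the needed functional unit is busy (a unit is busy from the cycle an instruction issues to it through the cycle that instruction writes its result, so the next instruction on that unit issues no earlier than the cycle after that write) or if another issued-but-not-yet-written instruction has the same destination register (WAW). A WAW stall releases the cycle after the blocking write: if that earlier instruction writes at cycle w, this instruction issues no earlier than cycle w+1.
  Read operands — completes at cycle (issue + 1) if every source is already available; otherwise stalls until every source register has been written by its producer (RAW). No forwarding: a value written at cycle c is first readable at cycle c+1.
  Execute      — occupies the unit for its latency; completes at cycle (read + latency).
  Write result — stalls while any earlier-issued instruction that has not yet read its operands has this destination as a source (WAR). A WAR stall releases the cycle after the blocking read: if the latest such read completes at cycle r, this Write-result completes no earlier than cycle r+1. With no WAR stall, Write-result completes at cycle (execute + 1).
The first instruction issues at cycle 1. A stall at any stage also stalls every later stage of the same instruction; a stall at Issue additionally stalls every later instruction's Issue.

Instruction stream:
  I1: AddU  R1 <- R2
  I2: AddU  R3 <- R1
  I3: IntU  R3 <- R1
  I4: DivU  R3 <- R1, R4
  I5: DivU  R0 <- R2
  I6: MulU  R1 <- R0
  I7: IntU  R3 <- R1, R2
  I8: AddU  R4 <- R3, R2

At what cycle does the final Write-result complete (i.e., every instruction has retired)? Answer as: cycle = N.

cycle = 46

[1] issue I1 (AddU)
[2] I1 read-ops
[4] I1 finished on AddU
[5] I1→R1
[6] issue I2 (AddU)
[7] I2 read-ops
[9] I2 finished on AddU
[10] I2→R3
[11] issue I3 (IntU)
[12] I3 read-ops
[13] I3 finished on IntU
[14] I3→R3
[15] issue I4 (DivU)
[16] I4 read-ops
[23] I4 finished on DivU
[24] I4→R3
[25] issue I5 (DivU)
[26] I5 read-ops · issue I6 (MulU)
[27] issue I7 (IntU)
[28] issue I8 (AddU)
[33] I5 finished on DivU
[34] I5→R0
[35] I6 read-ops
[38] I6 finished on MulU
[39] I6→R1
[40] I7 read-ops
[41] I7 finished on IntU
[42] I7→R3
[43] I8 read-ops
[45] I8 finished on AddU
[46] I8→R4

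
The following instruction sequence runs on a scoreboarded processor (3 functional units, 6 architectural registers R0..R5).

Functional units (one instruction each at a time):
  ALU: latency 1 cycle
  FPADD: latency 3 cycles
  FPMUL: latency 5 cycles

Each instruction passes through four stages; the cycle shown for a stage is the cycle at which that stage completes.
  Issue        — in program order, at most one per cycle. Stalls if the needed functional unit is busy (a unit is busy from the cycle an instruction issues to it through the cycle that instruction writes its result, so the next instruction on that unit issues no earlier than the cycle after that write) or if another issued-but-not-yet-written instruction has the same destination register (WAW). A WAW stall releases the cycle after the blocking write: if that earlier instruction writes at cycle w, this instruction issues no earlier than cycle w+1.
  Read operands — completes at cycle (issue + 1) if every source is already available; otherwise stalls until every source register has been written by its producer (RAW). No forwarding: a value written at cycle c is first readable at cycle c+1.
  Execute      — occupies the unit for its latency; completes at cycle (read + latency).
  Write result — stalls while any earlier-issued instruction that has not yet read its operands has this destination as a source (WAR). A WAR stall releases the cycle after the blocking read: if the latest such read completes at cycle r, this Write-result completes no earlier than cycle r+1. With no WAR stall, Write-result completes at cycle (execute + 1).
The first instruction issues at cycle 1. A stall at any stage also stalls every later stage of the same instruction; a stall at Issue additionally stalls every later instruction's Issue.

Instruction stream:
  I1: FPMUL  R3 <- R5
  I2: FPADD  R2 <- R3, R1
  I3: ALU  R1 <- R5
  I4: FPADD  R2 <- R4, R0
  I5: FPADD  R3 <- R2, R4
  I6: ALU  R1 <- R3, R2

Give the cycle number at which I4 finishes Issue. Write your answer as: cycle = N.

cycle = 14

cycle 1: I1→FPMUL
cycle 2: I1 RO; I2→FPADD
cycle 3: I3→ALU
cycle 4: I3 RO
cycle 5: I3 EX
cycle 7: I1 EX
cycle 8: I1 WR R3
cycle 9: I2 RO
cycle 10: I3 WR R1
cycle 12: I2 EX
cycle 13: I2 WR R2
cycle 14: I4→FPADD
cycle 15: I4 RO
cycle 18: I4 EX
cycle 19: I4 WR R2
cycle 20: I5→FPADD
cycle 21: I5 RO; I6→ALU
cycle 24: I5 EX
cycle 25: I5 WR R3
cycle 26: I6 RO
cycle 27: I6 EX
cycle 28: I6 WR R1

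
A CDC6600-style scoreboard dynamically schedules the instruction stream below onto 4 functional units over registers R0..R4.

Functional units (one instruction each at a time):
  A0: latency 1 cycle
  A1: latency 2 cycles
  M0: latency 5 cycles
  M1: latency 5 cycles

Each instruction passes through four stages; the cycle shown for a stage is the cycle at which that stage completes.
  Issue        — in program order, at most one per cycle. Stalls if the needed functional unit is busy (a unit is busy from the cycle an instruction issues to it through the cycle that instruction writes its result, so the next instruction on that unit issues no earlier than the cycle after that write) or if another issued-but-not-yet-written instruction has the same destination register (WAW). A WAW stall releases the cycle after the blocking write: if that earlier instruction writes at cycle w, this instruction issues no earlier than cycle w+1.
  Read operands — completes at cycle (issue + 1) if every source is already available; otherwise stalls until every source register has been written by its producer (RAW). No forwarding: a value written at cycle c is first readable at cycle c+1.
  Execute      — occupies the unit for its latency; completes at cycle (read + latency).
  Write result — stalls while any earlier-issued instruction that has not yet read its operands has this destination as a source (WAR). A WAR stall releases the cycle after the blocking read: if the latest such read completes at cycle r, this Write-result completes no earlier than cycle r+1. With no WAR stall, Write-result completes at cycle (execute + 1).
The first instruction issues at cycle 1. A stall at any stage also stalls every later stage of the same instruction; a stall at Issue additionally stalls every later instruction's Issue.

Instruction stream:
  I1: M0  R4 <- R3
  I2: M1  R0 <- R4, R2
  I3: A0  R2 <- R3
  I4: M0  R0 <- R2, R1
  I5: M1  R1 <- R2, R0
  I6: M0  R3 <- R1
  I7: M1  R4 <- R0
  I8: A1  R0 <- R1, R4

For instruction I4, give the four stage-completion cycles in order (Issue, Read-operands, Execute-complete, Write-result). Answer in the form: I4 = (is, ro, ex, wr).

I4 = (16, 17, 22, 23)

I1: IS=1 RO=2 EX=7 WR=8
I2: IS=2 RO=9 EX=14 WR=15  [RAW R4: wait I1 write@8]
I3: IS=3 RO=4 EX=5 WR=10  [WAR R2: wait I2 read@9]
I4: IS=16 RO=17 EX=22 WR=23  [WAW R0: wait I2 write@15]
I5: IS=17 RO=24 EX=29 WR=30  [RAW R0: wait I4 write@23]
I6: IS=24 RO=31 EX=36 WR=37  [struct: M0 busy until I4 writes@23; RAW R1: wait I5 write@30]
I7: IS=31 RO=32 EX=37 WR=38  [struct: M1 busy until I5 writes@30]
I8: IS=32 RO=39 EX=41 WR=42  [RAW R4: wait I7 write@38]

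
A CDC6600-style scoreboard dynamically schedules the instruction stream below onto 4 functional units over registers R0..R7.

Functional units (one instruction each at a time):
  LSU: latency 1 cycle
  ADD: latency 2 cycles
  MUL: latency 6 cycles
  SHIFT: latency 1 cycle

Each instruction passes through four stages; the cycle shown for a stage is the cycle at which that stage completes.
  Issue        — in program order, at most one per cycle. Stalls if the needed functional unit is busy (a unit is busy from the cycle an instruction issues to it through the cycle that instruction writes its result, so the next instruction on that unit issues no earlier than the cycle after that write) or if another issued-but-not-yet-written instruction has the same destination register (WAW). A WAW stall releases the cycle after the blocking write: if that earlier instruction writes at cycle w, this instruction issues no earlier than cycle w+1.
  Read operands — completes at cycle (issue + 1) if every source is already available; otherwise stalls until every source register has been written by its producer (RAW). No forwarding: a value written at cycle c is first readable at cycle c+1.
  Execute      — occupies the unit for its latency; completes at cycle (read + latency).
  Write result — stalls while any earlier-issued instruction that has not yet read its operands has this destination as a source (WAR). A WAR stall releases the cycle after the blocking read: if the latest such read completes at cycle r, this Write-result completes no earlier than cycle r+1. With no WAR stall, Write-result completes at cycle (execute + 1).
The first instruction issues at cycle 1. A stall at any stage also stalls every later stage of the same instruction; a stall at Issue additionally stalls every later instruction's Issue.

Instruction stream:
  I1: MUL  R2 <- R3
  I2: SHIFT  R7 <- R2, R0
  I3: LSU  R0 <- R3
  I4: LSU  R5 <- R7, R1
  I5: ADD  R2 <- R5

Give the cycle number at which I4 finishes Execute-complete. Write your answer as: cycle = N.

cycle = 14

cycle 1: I1 issues→MUL
cycle 2: I1 reads, I2 issues→SHIFT
cycle 3: I3 issues→LSU
cycle 4: I3 reads
cycle 5: I3 exec-done
cycle 8: I1 exec-done
cycle 9: I1 writes R2
cycle 10: I2 reads
cycle 11: I2 exec-done, I3 writes R0
cycle 12: I2 writes R7, I4 issues→LSU
cycle 13: I4 reads, I5 issues→ADD
cycle 14: I4 exec-done
cycle 15: I4 writes R5
cycle 16: I5 reads
cycle 18: I5 exec-done
cycle 19: I5 writes R2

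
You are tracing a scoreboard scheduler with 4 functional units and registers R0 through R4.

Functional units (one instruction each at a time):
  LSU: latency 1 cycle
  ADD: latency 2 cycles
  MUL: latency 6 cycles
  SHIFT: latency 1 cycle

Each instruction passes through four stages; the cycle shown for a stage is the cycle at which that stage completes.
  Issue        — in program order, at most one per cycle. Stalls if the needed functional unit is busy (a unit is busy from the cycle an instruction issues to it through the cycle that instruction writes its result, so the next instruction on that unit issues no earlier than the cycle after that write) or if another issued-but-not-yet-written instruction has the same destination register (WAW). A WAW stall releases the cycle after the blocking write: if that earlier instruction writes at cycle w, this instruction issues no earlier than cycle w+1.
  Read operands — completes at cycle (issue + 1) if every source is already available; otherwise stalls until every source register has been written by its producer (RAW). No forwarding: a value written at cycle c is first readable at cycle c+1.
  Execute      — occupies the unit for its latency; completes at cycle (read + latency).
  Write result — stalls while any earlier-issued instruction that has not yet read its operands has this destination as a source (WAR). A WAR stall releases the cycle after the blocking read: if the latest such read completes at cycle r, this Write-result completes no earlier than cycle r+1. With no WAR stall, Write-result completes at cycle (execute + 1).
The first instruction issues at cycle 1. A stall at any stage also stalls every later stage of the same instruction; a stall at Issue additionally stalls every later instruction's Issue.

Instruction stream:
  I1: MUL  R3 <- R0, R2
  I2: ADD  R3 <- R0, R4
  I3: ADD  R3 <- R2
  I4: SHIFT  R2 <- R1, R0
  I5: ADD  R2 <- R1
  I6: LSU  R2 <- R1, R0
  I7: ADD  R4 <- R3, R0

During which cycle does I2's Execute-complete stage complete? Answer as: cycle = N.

c1: issue I1 (MUL)
c2: I1 read-ops
c8: I1 finished on MUL
c9: I1→R3
c10: issue I2 (ADD)
c11: I2 read-ops
c13: I2 finished on ADD
c14: I2→R3
c15: issue I3 (ADD)
c16: I3 read-ops | issue I4 (SHIFT)
c17: I4 read-ops
c18: I3 finished on ADD | I4 finished on SHIFT
c19: I3→R3 | I4→R2
c20: issue I5 (ADD)
c21: I5 read-ops
c23: I5 finished on ADD
c24: I5→R2
c25: issue I6 (LSU)
c26: I6 read-ops | issue I7 (ADD)
c27: I6 finished on LSU | I7 read-ops
c28: I6→R2
c29: I7 finished on ADD
c30: I7→R4

cycle = 13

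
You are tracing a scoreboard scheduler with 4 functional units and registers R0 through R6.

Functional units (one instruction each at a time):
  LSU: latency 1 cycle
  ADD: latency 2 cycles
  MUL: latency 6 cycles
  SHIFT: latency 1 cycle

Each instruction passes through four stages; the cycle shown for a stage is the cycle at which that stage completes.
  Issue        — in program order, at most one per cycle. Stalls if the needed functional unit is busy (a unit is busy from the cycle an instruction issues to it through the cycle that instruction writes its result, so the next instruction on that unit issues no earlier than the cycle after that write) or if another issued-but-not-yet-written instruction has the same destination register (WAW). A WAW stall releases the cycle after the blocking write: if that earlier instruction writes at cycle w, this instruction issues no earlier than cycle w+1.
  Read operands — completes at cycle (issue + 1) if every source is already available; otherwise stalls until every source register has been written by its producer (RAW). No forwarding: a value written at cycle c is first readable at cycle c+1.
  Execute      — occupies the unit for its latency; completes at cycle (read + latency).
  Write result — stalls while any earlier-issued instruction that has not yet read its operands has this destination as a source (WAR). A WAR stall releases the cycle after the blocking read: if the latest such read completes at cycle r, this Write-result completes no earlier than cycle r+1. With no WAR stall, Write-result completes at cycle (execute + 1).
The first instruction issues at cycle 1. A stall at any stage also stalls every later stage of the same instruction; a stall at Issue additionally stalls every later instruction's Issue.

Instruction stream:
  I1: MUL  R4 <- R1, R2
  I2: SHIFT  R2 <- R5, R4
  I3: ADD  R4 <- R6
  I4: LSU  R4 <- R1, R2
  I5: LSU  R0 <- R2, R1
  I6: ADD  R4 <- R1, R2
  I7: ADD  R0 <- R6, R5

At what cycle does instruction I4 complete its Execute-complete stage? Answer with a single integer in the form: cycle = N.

t=1  issue I1 (MUL)
t=2  I1 read-ops | issue I2 (SHIFT)
t=8  I1 finished on MUL
t=9  I1→R4
t=10  I2 read-ops | issue I3 (ADD)
t=11  I2 finished on SHIFT | I3 read-ops
t=12  I2→R2
t=13  I3 finished on ADD
t=14  I3→R4
t=15  issue I4 (LSU)
t=16  I4 read-ops
t=17  I4 finished on LSU
t=18  I4→R4
t=19  issue I5 (LSU)
t=20  I5 read-ops | issue I6 (ADD)
t=21  I5 finished on LSU | I6 read-ops
t=22  I5→R0
t=23  I6 finished on ADD
t=24  I6→R4
t=25  issue I7 (ADD)
t=26  I7 read-ops
t=28  I7 finished on ADD
t=29  I7→R0

cycle = 17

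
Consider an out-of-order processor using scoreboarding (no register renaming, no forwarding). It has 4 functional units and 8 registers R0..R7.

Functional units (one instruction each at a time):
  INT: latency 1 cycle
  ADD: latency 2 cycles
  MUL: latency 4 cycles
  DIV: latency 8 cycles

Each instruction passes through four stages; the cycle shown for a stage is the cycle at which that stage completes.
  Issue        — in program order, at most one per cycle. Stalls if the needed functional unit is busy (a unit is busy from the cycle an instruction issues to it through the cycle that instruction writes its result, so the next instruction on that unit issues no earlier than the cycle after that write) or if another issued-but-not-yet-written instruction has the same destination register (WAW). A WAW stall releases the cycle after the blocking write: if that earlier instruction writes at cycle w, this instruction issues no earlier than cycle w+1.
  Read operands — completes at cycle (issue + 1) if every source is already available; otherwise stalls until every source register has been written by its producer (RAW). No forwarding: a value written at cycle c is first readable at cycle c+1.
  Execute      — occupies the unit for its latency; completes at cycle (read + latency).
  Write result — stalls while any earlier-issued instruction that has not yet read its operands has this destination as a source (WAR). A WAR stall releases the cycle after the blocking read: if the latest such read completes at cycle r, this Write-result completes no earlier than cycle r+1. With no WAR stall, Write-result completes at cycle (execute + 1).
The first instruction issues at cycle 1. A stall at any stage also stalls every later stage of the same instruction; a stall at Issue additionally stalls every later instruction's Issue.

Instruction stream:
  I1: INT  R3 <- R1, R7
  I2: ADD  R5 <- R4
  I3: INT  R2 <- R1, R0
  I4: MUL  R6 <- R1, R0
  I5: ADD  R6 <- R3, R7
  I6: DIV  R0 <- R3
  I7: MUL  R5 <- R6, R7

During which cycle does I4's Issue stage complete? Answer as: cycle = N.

cycle 1: I1 dispatched to INT
cycle 2: I1 operands ready | I2 dispatched to ADD
cycle 3: I1 complete | I2 operands ready
cycle 4: R3←I1
cycle 5: I2 complete | I3 dispatched to INT
cycle 6: R5←I2 | I3 operands ready | I4 dispatched to MUL
cycle 7: I3 complete | I4 operands ready
cycle 8: R2←I3
cycle 11: I4 complete
cycle 12: R6←I4
cycle 13: I5 dispatched to ADD
cycle 14: I5 operands ready | I6 dispatched to DIV
cycle 15: I6 operands ready | I7 dispatched to MUL
cycle 16: I5 complete
cycle 17: R6←I5
cycle 18: I7 operands ready
cycle 22: I7 complete
cycle 23: I6 complete | R5←I7
cycle 24: R0←I6

cycle = 6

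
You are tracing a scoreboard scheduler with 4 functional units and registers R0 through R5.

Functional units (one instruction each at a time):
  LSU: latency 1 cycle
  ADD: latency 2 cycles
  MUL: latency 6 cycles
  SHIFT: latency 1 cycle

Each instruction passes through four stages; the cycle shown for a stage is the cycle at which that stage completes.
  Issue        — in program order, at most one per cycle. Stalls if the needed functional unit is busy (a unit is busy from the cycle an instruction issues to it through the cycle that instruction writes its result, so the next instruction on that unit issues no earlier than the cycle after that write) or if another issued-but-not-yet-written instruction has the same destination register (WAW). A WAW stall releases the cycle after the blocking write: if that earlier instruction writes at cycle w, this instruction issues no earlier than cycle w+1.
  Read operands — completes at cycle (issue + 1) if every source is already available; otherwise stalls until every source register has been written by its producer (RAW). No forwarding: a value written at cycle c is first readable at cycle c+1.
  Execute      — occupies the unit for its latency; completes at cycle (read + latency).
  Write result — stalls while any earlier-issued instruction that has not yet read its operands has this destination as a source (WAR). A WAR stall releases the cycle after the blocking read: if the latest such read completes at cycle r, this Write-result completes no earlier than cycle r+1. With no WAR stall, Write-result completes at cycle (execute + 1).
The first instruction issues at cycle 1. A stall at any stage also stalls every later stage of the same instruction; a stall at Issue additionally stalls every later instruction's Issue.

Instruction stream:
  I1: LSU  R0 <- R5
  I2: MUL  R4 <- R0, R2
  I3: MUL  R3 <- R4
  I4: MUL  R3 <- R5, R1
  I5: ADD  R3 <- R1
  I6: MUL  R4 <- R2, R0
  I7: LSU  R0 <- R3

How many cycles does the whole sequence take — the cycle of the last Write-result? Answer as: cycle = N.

c1: I1 dispatched to LSU
c2: I1 operands ready · I2 dispatched to MUL
c3: I1 complete
c4: R0←I1
c5: I2 operands ready
c11: I2 complete
c12: R4←I2
c13: I3 dispatched to MUL
c14: I3 operands ready
c20: I3 complete
c21: R3←I3
c22: I4 dispatched to MUL
c23: I4 operands ready
c29: I4 complete
c30: R3←I4
c31: I5 dispatched to ADD
c32: I5 operands ready · I6 dispatched to MUL
c33: I6 operands ready · I7 dispatched to LSU
c34: I5 complete
c35: R3←I5
c36: I7 operands ready
c37: I7 complete
c38: R0←I7
c39: I6 complete
c40: R4←I6

cycle = 40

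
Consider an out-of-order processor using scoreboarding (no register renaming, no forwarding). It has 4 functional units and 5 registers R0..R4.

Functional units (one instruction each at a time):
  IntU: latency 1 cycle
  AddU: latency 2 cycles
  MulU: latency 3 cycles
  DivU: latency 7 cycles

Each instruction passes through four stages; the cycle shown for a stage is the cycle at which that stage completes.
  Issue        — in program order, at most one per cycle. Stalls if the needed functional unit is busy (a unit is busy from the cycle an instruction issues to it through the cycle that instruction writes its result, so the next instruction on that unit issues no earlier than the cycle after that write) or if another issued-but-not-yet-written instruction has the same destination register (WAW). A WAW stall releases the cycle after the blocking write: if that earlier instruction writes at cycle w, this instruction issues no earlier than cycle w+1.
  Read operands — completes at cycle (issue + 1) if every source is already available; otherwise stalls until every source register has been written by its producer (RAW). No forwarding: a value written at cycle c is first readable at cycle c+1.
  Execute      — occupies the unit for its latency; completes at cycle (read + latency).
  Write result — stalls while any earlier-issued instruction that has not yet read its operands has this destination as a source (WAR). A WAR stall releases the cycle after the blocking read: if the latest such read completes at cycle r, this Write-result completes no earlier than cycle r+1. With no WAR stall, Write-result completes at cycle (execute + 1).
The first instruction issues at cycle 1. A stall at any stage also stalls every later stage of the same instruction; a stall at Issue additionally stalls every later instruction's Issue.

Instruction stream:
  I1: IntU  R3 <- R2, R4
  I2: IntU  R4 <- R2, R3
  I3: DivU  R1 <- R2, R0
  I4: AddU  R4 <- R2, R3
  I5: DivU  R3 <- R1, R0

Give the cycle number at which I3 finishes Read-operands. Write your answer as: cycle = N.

1) issue 1, read 2, done 3, write 4
2) issue 5, read 6, done 7, write 8  <struct: IntU busy until I1 writes@4>
3) issue 6, read 7, done 14, write 15
4) issue 9, read 10, done 12, write 13  <WAW R4: wait I2 write@8>
5) issue 16, read 17, done 24, write 25  <struct: DivU busy until I3 writes@15>

cycle = 7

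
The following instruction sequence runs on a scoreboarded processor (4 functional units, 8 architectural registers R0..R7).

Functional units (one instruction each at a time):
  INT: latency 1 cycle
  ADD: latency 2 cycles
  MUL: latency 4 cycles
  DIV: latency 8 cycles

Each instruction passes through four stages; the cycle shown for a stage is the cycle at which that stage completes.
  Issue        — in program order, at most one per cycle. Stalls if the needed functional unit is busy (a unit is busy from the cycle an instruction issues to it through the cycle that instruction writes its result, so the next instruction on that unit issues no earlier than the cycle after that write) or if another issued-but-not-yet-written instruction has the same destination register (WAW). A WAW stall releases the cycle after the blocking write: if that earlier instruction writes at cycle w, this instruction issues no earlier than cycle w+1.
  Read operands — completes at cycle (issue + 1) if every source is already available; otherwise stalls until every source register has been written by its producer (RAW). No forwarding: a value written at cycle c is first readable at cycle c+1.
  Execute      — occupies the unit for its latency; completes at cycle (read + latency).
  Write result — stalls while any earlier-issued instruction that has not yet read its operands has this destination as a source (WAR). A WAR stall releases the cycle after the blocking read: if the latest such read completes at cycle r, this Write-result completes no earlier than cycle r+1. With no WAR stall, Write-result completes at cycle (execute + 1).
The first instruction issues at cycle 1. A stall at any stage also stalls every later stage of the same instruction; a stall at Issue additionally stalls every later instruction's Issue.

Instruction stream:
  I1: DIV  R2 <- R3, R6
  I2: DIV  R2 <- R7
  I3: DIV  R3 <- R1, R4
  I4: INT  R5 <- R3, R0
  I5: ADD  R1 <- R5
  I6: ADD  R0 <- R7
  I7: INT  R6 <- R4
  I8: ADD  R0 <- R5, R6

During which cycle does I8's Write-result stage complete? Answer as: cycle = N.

I1: IS=1 RO=2 EX=10 WR=11
I2: IS=12 RO=13 EX=21 WR=22  [struct: DIV busy until I1 writes@11]
I3: IS=23 RO=24 EX=32 WR=33  [struct: DIV busy until I2 writes@22]
I4: IS=24 RO=34 EX=35 WR=36  [RAW R3: wait I3 write@33]
I5: IS=25 RO=37 EX=39 WR=40  [RAW R5: wait I4 write@36]
I6: IS=41 RO=42 EX=44 WR=45  [struct: ADD busy until I5 writes@40]
I7: IS=42 RO=43 EX=44 WR=45
I8: IS=46 RO=47 EX=49 WR=50  [struct: ADD busy until I6 writes@45]

cycle = 50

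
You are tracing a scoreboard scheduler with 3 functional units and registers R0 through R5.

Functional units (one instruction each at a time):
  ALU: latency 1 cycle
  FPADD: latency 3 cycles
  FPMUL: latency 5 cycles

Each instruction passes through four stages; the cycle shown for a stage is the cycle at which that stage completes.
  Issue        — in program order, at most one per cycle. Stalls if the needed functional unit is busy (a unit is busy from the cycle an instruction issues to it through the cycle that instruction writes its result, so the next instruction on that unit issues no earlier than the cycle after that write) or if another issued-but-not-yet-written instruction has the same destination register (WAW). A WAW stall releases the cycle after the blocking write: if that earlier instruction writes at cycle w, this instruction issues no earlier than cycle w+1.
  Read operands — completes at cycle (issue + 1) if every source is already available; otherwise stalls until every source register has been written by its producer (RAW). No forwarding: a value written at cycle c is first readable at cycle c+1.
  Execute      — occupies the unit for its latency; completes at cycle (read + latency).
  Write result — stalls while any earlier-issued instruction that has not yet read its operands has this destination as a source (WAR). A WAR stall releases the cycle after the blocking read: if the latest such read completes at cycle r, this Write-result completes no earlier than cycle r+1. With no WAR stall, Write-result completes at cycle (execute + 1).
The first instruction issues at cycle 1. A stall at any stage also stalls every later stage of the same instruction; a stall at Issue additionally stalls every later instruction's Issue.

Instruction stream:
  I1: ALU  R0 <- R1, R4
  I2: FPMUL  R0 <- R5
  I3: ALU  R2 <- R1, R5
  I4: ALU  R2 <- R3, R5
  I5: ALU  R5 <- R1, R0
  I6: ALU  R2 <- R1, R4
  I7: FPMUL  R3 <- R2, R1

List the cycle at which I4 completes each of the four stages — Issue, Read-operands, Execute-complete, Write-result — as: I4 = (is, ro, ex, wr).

I4 = (10, 11, 12, 13)

cycle 1: I1→ALU
cycle 2: I1 RO
cycle 3: I1 EX
cycle 4: I1 WR R0
cycle 5: I2→FPMUL
cycle 6: I2 RO | I3→ALU
cycle 7: I3 RO
cycle 8: I3 EX
cycle 9: I3 WR R2
cycle 10: I4→ALU
cycle 11: I2 EX | I4 RO
cycle 12: I2 WR R0 | I4 EX
cycle 13: I4 WR R2
cycle 14: I5→ALU
cycle 15: I5 RO
cycle 16: I5 EX
cycle 17: I5 WR R5
cycle 18: I6→ALU
cycle 19: I6 RO | I7→FPMUL
cycle 20: I6 EX
cycle 21: I6 WR R2
cycle 22: I7 RO
cycle 27: I7 EX
cycle 28: I7 WR R3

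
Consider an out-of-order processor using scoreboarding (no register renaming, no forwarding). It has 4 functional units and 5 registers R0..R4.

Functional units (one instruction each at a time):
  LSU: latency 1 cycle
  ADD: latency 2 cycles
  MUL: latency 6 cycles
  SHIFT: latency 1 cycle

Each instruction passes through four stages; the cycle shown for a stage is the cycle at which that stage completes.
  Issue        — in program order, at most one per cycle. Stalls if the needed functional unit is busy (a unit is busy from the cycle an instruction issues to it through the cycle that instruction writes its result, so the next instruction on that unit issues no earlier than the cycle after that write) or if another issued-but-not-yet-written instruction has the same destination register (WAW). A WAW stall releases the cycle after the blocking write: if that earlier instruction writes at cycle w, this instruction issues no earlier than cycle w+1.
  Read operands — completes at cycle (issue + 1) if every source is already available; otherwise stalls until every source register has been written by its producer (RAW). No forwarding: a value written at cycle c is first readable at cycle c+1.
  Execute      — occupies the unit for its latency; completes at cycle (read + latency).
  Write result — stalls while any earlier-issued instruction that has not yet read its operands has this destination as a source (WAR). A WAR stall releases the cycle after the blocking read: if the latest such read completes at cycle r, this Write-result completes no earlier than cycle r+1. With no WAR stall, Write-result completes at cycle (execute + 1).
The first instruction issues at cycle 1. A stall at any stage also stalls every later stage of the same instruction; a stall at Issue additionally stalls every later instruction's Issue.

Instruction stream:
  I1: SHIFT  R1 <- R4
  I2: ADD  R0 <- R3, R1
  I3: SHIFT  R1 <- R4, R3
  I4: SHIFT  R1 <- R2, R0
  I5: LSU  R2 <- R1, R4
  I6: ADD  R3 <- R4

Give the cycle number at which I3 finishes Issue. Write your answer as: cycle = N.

t=1  I1 issues→SHIFT
t=2  I1 reads; I2 issues→ADD
t=3  I1 exec-done
t=4  I1 writes R1
t=5  I2 reads; I3 issues→SHIFT
t=6  I3 reads
t=7  I2 exec-done; I3 exec-done
t=8  I2 writes R0; I3 writes R1
t=9  I4 issues→SHIFT
t=10  I4 reads; I5 issues→LSU
t=11  I4 exec-done; I6 issues→ADD
t=12  I4 writes R1; I6 reads
t=13  I5 reads
t=14  I5 exec-done; I6 exec-done
t=15  I5 writes R2; I6 writes R3

cycle = 5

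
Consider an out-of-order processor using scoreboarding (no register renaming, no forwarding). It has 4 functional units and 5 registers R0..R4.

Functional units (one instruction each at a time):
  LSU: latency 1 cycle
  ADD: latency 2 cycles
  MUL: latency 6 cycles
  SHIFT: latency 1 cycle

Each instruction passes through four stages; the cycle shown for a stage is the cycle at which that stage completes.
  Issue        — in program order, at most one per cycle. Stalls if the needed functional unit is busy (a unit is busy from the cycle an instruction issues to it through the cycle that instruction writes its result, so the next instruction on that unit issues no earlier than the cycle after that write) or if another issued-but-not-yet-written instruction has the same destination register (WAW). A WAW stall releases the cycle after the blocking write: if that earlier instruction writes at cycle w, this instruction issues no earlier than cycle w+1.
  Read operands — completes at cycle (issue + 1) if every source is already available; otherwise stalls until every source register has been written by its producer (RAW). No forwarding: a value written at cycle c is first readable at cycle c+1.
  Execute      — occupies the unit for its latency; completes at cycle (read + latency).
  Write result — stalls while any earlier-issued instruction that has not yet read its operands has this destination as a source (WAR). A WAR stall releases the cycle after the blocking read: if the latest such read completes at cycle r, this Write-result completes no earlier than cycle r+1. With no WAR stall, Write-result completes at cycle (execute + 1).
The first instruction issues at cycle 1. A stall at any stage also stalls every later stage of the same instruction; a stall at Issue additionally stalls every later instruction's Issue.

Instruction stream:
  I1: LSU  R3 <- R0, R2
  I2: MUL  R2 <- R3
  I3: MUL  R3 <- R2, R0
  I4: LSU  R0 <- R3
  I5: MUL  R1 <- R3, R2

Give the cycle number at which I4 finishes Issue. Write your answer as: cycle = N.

I1  is:1  ro:2  ex:3  wr:4
I2  is:2  ro:5  ex:11  wr:12  — RAW R3: wait I1 write@4
I3  is:13  ro:14  ex:20  wr:21  — struct: MUL busy until I2 writes@12
I4  is:14  ro:22  ex:23  wr:24  — RAW R3: wait I3 write@21
I5  is:22  ro:23  ex:29  wr:30  — struct: MUL busy until I3 writes@21

cycle = 14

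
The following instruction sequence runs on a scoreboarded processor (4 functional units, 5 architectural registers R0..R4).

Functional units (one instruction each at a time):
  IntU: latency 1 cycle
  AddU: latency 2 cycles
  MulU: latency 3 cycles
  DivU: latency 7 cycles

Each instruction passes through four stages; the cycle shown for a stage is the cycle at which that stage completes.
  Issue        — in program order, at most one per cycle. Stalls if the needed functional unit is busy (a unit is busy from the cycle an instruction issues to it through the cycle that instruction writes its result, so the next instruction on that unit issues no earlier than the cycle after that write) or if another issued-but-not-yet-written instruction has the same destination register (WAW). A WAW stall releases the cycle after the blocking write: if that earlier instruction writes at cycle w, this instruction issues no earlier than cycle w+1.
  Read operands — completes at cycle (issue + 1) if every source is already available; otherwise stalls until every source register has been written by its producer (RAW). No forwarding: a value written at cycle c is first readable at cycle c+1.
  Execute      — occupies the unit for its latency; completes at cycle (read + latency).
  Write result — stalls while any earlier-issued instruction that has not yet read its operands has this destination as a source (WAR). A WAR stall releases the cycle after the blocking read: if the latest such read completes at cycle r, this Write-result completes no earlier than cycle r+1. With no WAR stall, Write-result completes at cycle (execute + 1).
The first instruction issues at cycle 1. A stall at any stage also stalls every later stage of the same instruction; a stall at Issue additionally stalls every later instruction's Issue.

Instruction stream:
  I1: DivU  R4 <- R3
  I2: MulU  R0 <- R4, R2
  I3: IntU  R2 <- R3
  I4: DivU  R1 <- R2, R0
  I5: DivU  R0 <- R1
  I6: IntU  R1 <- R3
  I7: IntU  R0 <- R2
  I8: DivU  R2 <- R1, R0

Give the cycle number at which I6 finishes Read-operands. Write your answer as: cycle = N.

cycle 1: I1 issues→DivU
cycle 2: I1 reads | I2 issues→MulU
cycle 3: I3 issues→IntU
cycle 4: I3 reads
cycle 5: I3 exec-done
cycle 9: I1 exec-done
cycle 10: I1 writes R4
cycle 11: I2 reads | I4 issues→DivU
cycle 12: I3 writes R2
cycle 14: I2 exec-done
cycle 15: I2 writes R0
cycle 16: I4 reads
cycle 23: I4 exec-done
cycle 24: I4 writes R1
cycle 25: I5 issues→DivU
cycle 26: I5 reads | I6 issues→IntU
cycle 27: I6 reads
cycle 28: I6 exec-done
cycle 29: I6 writes R1
cycle 33: I5 exec-done
cycle 34: I5 writes R0
cycle 35: I7 issues→IntU
cycle 36: I7 reads | I8 issues→DivU
cycle 37: I7 exec-done
cycle 38: I7 writes R0
cycle 39: I8 reads
cycle 46: I8 exec-done
cycle 47: I8 writes R2

cycle = 27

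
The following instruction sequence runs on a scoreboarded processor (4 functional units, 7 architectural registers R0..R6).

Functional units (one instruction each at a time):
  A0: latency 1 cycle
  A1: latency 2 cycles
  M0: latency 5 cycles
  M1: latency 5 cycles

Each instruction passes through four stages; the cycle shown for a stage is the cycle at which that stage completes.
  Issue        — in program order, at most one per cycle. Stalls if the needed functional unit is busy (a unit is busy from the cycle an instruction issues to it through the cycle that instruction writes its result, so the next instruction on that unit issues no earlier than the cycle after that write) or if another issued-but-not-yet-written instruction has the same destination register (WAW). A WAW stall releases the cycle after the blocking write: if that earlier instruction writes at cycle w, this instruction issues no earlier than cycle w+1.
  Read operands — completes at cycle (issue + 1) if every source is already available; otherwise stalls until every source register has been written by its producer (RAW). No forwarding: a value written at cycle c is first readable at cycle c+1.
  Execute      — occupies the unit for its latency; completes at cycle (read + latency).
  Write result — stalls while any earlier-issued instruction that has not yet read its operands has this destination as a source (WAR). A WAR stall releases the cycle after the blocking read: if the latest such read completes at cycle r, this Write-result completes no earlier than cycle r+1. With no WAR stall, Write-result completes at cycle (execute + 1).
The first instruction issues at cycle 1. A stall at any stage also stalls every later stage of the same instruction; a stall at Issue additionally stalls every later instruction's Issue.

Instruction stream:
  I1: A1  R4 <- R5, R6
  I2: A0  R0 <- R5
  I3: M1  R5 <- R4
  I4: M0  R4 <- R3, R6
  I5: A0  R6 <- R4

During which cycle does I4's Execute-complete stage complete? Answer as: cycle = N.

1) issue 1, read 2, done 4, write 5
2) issue 2, read 3, done 4, write 5
3) issue 3, read 6, done 11, write 12  <RAW R4: wait I1 write@5>
4) issue 6, read 7, done 12, write 13  <WAW R4: wait I1 write@5>
5) issue 7, read 14, done 15, write 16  <RAW R4: wait I4 write@13>

cycle = 12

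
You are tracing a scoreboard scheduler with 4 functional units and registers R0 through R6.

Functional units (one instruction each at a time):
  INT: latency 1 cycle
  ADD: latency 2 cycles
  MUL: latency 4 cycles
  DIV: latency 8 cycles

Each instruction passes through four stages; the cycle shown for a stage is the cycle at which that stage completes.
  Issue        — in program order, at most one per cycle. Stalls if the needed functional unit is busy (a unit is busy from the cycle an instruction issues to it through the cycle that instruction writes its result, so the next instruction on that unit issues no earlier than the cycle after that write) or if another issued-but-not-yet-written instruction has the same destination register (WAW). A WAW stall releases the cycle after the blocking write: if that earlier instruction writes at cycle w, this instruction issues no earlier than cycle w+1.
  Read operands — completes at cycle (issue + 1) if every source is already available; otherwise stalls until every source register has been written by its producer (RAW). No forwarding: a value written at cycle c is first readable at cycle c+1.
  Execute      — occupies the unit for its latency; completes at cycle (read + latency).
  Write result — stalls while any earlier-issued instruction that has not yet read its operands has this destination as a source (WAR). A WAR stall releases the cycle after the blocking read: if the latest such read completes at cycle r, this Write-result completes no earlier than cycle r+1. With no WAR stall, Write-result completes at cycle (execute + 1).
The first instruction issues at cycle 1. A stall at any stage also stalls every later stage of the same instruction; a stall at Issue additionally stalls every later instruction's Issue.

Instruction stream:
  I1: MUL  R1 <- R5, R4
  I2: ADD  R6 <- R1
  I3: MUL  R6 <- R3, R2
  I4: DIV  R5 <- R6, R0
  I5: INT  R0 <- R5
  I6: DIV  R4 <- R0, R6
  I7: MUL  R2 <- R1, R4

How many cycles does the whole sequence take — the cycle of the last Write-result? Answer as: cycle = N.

c1: I1 issues→MUL
c2: I1 reads | I2 issues→ADD
c6: I1 exec-done
c7: I1 writes R1
c8: I2 reads
c10: I2 exec-done
c11: I2 writes R6
c12: I3 issues→MUL
c13: I3 reads | I4 issues→DIV
c14: I5 issues→INT
c17: I3 exec-done
c18: I3 writes R6
c19: I4 reads
c27: I4 exec-done
c28: I4 writes R5
c29: I5 reads | I6 issues→DIV
c30: I5 exec-done | I7 issues→MUL
c31: I5 writes R0
c32: I6 reads
c40: I6 exec-done
c41: I6 writes R4
c42: I7 reads
c46: I7 exec-done
c47: I7 writes R2

cycle = 47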